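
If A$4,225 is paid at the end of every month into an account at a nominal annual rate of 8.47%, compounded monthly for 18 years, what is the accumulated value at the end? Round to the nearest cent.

With 12 periods per year: i = 0.00705833, n = 216.
FV = PMT · [(1+i)^n − 1] / i = 4225 · 505.611247 = 2,136,207.5205

A$2,136,207.52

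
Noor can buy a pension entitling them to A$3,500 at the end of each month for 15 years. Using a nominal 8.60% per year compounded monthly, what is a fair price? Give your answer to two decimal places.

A$353,317.63

With 12 periods per year: i = 0.00716667, n = 180.
PV = PMT · [1 − (1+i)^(−n)] / i = 3500 · 100.947894 = 353,317.6291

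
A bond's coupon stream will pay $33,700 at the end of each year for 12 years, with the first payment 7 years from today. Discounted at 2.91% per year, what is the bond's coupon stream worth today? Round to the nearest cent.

$283,934.69

PV at t=6 (ordinary 12-year annuity): 33700 × a(12|0.0291) = 33700 × 10.007694 = 337,259.2990
PV₀ = 337,259.2990 / (1+0.0291)^6 = 337,259.2990 / 1.187806 = 283,934.6950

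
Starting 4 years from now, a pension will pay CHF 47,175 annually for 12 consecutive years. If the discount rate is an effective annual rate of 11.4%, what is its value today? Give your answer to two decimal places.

CHF 217,384.58

Value one period before first payment (t=3): 47175 × [1 − (1+0.114)^(−12)] / 0.114 = 47175 × 6.370484 = 300,527.5657
PV₀ = 300,527.5657 / (1+0.114)^3 = 300,527.5657 / 1.382470 = 217,384.5833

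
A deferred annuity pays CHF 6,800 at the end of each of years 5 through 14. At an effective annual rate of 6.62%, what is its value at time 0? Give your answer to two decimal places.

PV at t=4 (ordinary 10-year annuity): 6800 × a(10|0.0662) = 6800 × 7.148633 = 48,610.7018
PV₀ = 48,610.7018 / (1+0.0662)^4 = 48,610.7018 / 1.292274 = 37,616.3955

CHF 37,616.40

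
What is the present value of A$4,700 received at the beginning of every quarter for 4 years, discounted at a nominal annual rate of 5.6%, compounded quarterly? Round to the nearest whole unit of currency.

A$67,893

With 4 periods per year: i = 0.014, n = 16.
PV = PMT · [1 − (1+i)^(−n)] / i × (1+i) = 4700 · 14.445310 = 67,892.9573
Payments are at the start of each period, so multiply by (1+i).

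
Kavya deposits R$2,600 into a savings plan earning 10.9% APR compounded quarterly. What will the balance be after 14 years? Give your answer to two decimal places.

R$11,717.58

With 4 periods per year: i = 0.02725, n = 56.
FV = 2,600 × (1 + 0.02725)^56 = 11,717.5751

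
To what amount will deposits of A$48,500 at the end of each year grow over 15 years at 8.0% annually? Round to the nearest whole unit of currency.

A$1,316,878

FV = PMT · [(1+i)^n − 1] / i = 48500 · 27.152114 = 1,316,877.5255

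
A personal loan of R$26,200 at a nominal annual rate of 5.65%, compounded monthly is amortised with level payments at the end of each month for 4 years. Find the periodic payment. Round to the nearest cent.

R$611.11

i = 0.0565/12 = 0.00470833 per month; n = 4·12 = 48.
PMT = 26200 / ( [1 − (1+0.00470833)^(−48)] / 0.00470833 ) = 26200 / 42.872643 = 611.1123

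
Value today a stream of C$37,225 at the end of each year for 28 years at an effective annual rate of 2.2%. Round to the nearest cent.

PV = PMT · [1 − (1+i)^(−n)] / i = 37225 · 20.740022 = 772,047.3274

C$772,047.33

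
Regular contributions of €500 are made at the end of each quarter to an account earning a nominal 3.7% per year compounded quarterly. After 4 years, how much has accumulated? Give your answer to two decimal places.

With 4 periods per year: i = 0.00925, n = 16.
FV = PMT · [(1+i)^n − 1] / i = 500 · 17.159388 = 8,579.6940

€8,579.69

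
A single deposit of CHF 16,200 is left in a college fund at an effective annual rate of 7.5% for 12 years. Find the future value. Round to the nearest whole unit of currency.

FV = 16,200 × (1 + 0.075)^12 = 38,584.8295

CHF 38,585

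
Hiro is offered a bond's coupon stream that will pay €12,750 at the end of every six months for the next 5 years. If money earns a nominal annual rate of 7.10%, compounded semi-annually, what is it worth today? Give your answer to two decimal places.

€105,769.99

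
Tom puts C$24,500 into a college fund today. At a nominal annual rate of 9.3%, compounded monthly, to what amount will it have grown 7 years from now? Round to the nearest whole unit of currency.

With 12 periods per year: i = 0.00775, n = 84.
24,500 × (1+0.00775)^84 = 24,500 × 1.912651 = 46,859.9540

C$46,860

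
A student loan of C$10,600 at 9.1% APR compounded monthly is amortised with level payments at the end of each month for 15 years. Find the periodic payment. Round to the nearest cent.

Periodic rate i = 0.091/12 = 0.00758333; n = 15 × 12 = 180 periods.
Annuity-PV factor = 98.017691; PMT = 10600 / 98.017691 = 108.1437

C$108.14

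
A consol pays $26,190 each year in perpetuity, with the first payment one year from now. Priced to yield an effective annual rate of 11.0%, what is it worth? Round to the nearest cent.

PV = C/r = 26190/0.11 = 238,090.9091

$238,090.91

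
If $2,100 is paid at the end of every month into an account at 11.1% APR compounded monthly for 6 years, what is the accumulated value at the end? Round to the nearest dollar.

$213,516

i = 0.111/12 = 0.00925 per month; n = 6·12 = 72.
Accumulation factor s(72|0.00925) = 101.674195; FV = 2100 × 101.674195 = 213,515.8097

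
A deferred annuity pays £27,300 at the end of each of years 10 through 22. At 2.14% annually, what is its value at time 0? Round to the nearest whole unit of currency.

£253,708

Value one period before first payment (t=9): 27300 × [1 − (1+0.0214)^(−13)] / 0.0214 = 27300 × 11.244354 = 306,970.8708
Discount back 9 years: 306,970.8708 × (1+0.0214)^(−9) = 306,970.8708 × 0.826489 = 253,708.1886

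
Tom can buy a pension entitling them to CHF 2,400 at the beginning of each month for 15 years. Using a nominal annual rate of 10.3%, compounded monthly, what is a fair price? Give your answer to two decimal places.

Periodic rate i = 0.103/12 = 0.00858333; n = 15 × 12 = 180 periods.
Annuity factor a(180|0.00858333) × (1+i) = 92.273875; PV = 2400 × 92.273875 = 221,457.3004
Payments are at the start of each period, so multiply by (1+i).

CHF 221,457.30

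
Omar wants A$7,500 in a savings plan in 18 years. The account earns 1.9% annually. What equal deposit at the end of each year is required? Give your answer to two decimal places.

FV-annuity factor = 21.223729; PMT = 7500 / 21.223729 = 353.3781

A$353.38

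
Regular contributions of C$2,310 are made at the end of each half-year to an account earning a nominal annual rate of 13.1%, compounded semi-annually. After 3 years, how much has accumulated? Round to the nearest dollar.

C$16,338

i = 0.131/2 = 0.0655 per half-year; n = 3·2 = 6.
FV = PMT · [(1+i)^n − 1] / i = 2310 · 7.072632 = 16,337.7795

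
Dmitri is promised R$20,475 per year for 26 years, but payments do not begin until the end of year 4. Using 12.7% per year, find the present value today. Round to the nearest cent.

Value one period before first payment (t=3): 20475 × [1 − (1+0.127)^(−26)] / 0.127 = 20475 × 7.522314 = 154,019.3802
PV₀ = 154,019.3802 / (1+0.127)^3 = 154,019.3802 / 1.431435 = 107,597.8574

R$107,597.86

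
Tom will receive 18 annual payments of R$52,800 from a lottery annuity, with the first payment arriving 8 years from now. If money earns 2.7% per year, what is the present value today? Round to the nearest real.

R$618,208

PV at t=7 (ordinary 18-year annuity): 52800 × a(18|0.027) = 52800 × 14.108927 = 744,951.3630
PV₀ = 744,951.3630 / (1+0.027)^7 = 744,951.3630 / 1.205017 = 618,208.2749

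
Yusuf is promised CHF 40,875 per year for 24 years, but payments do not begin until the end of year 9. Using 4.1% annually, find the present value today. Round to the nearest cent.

Value one period before first payment (t=8): 40875 × [1 − (1+0.041)^(−24)] / 0.041 = 40875 × 15.092049 = 616,887.5119
Discount back 8 years: 616,887.5119 × (1+0.041)^(−8) = 616,887.5119 × 0.725094 = 447,301.2816

CHF 447,301.28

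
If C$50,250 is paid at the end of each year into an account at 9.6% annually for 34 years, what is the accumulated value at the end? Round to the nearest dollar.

C$11,291,289

FV = 50250 × [(1+0.096)^34 − 1] / 0.096 = 50250 × 224.702269 = 11,291,289.0416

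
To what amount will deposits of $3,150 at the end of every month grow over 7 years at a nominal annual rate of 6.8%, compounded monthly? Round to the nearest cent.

$337,677.29

With 12 periods per year: i = 0.00566667, n = 84.
FV = PMT · [(1+i)^n − 1] / i = 3150 · 107.199139 = 337,677.2889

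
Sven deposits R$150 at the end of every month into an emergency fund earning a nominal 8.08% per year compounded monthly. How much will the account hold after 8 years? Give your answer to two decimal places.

Periodic rate i = 0.0808/12 = 0.00673333; n = 8 × 12 = 96 periods.
FV = PMT · [(1+i)^n − 1] / i = 150 · 134.335643 = 20,150.3464

R$20,150.35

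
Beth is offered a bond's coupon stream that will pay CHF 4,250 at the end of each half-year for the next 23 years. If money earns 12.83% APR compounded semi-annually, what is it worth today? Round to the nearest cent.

CHF 62,457.29

With 2 periods per year: i = 0.06415, n = 46.
PV = PMT · [1 − (1+i)^(−n)] / i = 4250 · 14.695833 = 62,457.2899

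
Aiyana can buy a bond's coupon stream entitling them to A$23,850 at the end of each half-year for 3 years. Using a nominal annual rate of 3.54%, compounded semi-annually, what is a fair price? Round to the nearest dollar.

A$134,637

With 2 periods per year: i = 0.0177, n = 6.
Annuity factor a(6|0.0177) = 5.645169; PV = 23850 × 5.645169 = 134,637.2925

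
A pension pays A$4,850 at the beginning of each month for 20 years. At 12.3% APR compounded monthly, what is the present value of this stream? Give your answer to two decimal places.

i = 0.123/12 = 0.01025 per month; n = 20·12 = 240.
PV = PMT · [1 − (1+i)^(−n)] / i × (1+i) = 4850 · 90.034318 = 436,666.4440
(annuity-due: payments at period start, so ×(1+i).)

A$436,666.44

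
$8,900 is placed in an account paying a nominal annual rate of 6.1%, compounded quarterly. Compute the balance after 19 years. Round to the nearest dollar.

$28,115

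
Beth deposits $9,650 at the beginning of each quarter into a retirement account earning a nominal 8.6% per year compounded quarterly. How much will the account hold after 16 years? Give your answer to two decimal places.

i = 0.086/4 = 0.0215 per quarter; n = 16·4 = 64.
FV = PMT · [(1+i)^n − 1] / i × (1+i) = 9650 · 137.865288 = 1,330,400.0311
(annuity-due: payments at period start, so ×(1+i).)

$1,330,400.03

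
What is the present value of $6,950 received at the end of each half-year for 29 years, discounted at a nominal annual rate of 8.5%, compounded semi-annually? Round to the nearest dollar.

$148,901

Periodic rate i = 0.085/2 = 0.0425; n = 29 × 2 = 58 periods.
PV = PMT · [1 − (1+i)^(−n)] / i = 6950 · 21.424667 = 148,901.4377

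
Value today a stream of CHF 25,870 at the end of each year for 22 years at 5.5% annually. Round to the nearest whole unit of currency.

CHF 325,527

PV = PMT · [1 − (1+i)^(−n)] / i = 25870 · 12.583170 = 325,526.6008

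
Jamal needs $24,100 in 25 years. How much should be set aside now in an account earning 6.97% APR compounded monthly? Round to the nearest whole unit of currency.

With 12 periods per year: i = 0.00580833, n = 300.
PV = FV·(1+i)^(−n) = 24,100 × 0.175967 = 4,240.8039

$4,241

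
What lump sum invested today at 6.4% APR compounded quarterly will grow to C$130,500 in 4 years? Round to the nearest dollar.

With 4 periods per year: i = 0.016, n = 16.
PV = 130,500 / (1 + 0.016)^16 = 130,500 / 1.289138 = 101,230.4540

C$101,230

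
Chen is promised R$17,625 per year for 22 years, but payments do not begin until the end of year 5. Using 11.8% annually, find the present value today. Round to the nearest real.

R$87,387

Value one period before first payment (t=4): 17625 × [1 − (1+0.118)^(−22)] / 0.118 = 17625 × 7.746129 = 136,525.5179
PV₀ = 136,525.5179 / (1+0.118)^4 = 136,525.5179 / 1.562310 = 87,386.9574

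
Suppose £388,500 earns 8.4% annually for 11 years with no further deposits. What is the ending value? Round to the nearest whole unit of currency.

£943,437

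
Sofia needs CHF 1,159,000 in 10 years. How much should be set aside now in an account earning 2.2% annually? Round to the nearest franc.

Discount factor = (1+0.022)^(−10) = 0.804435; PV = 1,159,000 × 0.804435 = 932,340.3454

CHF 932,340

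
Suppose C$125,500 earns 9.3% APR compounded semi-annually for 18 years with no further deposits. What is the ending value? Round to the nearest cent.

i = 0.093/2 = 0.0465 per half-year; n = 18·2 = 36.
FV = 125,500 × (1 + 0.0465)^36 = 644,549.2422

C$644,549.24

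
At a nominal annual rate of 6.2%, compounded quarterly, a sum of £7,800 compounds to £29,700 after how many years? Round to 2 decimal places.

21.73 years

Periodic rate i = 0.062/4 = 0.0155.
(1+i)^n = 29700/7800 = 3.80769, so n = ln 3.80769 / ln 1.0155 = 86.9264 quarters
= 86.9264/4 years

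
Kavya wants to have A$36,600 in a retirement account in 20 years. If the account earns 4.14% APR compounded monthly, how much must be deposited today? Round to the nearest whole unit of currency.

A$16,014

Periodic rate i = 0.0414/12 = 0.00345; n = 20 × 12 = 240 periods.
PV = 36,600 / (1 + 0.00345)^240 = 36,600 / 2.285478 = 16,014.1589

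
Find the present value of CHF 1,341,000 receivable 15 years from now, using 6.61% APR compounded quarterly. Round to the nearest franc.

Periodic rate i = 0.0661/4 = 0.016525; n = 15 × 4 = 60 periods.
PV = FV·(1+i)^(−n) = 1,341,000 × 0.374038 = 501,585.4614

CHF 501,585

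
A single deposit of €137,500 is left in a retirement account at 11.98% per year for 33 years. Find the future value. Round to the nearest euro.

€5,753,578

FV = 137,500 × (1 + 0.1198)^33 = 5,753,577.6994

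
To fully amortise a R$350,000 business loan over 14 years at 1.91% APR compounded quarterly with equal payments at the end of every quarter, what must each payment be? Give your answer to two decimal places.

i = 0.0191/4 = 0.004775 per quarter; n = 14·4 = 56.
PMT = 350000 / ( [1 − (1+0.004775)^(−56)] / 0.004775 ) = 350000 / 49.035792 = 7,137.6434

R$7,137.64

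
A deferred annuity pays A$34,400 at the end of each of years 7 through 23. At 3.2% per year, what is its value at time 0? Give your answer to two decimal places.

PV at t=6 (ordinary 17-year annuity): 34400 × a(17|0.032) = 34400 × 12.956569 = 445,705.9720
Discount back 6 years: 445,705.9720 × (1+0.032)^(−6) = 445,705.9720 × 0.827793 = 368,952.3403

A$368,952.34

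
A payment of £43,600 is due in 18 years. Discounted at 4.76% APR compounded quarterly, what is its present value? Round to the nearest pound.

£18,603

i = 0.0476/4 = 0.0119 per quarter; n = 18·4 = 72.
PV = 43,600 / (1 + 0.0119)^72 = 43,600 / 2.343726 = 18,602.8543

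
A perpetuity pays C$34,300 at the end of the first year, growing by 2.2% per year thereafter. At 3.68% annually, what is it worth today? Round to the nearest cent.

C$2,317,567.57

PV = D₁/(r − g) = 34300/(0.0368 − 0.022) = 2,317,567.5676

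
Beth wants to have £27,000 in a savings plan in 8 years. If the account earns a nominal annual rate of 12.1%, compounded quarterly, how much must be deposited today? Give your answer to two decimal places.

Periodic rate i = 0.121/4 = 0.03025; n = 8 × 4 = 32 periods.
PV = 27,000 / (1 + 0.03025)^32 = 27,000 / 2.595159 = 10,403.9875

£10,403.99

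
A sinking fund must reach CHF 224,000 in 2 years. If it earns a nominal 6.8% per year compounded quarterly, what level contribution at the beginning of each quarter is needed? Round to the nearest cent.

CHF 25,935.21

Periodic rate i = 0.068/4 = 0.017; n = 2 × 4 = 8 periods.
FV-annuity factor × (1+i) = 8.636906; PMT = 224000 / 8.636906 = 25,935.2143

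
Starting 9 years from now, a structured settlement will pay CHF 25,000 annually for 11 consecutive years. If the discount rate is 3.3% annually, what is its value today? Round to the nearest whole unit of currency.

CHF 175,475

Value one period before first payment (t=8): 25000 × [1 − (1+0.033)^(−11)] / 0.033 = 25000 × 9.100752 = 227,518.8090
Discount back 8 years: 227,518.8090 × (1+0.033)^(−8) = 227,518.8090 × 0.771254 = 175,474.7909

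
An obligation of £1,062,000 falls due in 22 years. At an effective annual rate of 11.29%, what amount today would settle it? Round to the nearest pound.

Discount factor = (1+0.1129)^(−22) = 0.095053; PV = 1,062,000 × 0.095053 = 100,946.0625

£100,946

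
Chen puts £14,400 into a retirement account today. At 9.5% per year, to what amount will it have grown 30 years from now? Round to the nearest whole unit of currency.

£219,173

FV = 14,400 × (1 + 0.095)^30 = 219,172.5030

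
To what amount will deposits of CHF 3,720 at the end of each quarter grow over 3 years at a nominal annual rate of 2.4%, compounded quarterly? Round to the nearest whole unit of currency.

CHF 46,143

With 4 periods per year: i = 0.006, n = 12.
Accumulation factor s(12|0.006) = 12.404028; FV = 3720 × 12.404028 = 46,142.9840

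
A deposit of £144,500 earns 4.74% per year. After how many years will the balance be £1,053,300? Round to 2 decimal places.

n = ln(1.0533e+06/144500) / ln(1+0.0474) = ln(7.28927) / 0.046311 = 42.8928 years

42.89 years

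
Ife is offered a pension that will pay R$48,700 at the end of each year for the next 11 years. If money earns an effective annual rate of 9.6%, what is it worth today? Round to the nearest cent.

R$322,219.28

PV = PMT · [1 − (1+i)^(−n)] / i = 48700 · 6.616412 = 322,219.2770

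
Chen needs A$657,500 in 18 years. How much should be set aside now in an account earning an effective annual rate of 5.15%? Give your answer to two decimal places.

A$266,274.01

PV = 657,500 / (1 + 0.0515)^18 = 657,500 / 2.469261 = 266,274.0052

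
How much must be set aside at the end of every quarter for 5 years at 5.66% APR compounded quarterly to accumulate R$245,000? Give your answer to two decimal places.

R$10,684.17

i = 0.0566/4 = 0.01415 per quarter; n = 5·4 = 20.
FV-annuity factor = 22.931124; PMT = 245000 / 22.931124 = 10,684.1686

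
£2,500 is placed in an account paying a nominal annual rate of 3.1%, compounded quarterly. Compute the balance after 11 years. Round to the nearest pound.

i = 0.031/4 = 0.00775 per quarter; n = 11·4 = 44.
FV = 2,500 × (1 + 0.00775)^44 = 3,511.2642

£3,511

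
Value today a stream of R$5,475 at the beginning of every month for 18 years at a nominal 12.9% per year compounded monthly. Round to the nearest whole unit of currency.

R$463,660

With 12 periods per year: i = 0.01075, n = 216.
Annuity factor a(216|0.01075) × (1+i) = 84.686730; PV = 5475 × 84.686730 = 463,659.8488
Payments are at the start of each period, so multiply by (1+i).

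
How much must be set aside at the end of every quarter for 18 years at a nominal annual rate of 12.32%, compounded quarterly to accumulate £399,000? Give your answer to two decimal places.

i = 0.1232/4 = 0.0308 per quarter; n = 18·4 = 72.
FV-annuity factor = 255.940130; PMT = 399000 / 255.940130 = 1,558.9583

£1,558.96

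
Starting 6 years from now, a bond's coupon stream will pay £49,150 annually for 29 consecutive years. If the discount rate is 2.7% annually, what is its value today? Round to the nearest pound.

Value one period before first payment (t=5): 49150 × [1 − (1+0.027)^(−29)] / 0.027 = 49150 × 19.933207 = 979,717.1255
PV₀ = 979,717.1255 / (1+0.027)^5 = 979,717.1255 / 1.142490 = 857,528.3398

£857,528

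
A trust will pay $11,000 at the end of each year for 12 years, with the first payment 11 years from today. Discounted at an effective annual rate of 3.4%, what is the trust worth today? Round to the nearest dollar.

PV at t=10 (ordinary 12-year annuity): 11000 × a(12|0.034) = 11000 × 9.720454 = 106,924.9975
Discount back 10 years: 106,924.9975 × (1+0.034)^(−10) = 106,924.9975 × 0.715805 = 76,537.4275

$76,537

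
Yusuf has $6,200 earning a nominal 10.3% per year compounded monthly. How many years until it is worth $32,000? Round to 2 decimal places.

Periodic rate i = 0.103/12 = 0.00858333.
(1+i)^n = 32000/6200 = 5.16129, so n = ln 5.16129 / ln 1.00858 = 192.0256 months
= 192.0256/12 years

16.00 years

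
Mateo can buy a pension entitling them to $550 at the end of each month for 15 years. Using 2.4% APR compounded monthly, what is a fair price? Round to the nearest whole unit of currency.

$83,070

i = 0.024/12 = 0.002 per month; n = 15·12 = 180.
PV = 550 × [1 − (1+0.002)^(−180)] / 0.002 = 550 × 151.036400 = 83,070.0199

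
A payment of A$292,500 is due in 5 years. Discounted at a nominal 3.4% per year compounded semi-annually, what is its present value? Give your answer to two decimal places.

A$247,124.81

With 2 periods per year: i = 0.017, n = 10.
PV = FV·(1+i)^(−n) = 292,500 × 0.844871 = 247,124.8059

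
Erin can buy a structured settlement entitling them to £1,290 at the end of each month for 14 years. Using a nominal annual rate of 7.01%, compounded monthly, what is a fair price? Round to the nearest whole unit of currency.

With 12 periods per year: i = 0.00584167, n = 168.
Annuity factor a(168|0.00584167) = 106.843186; PV = 1290 × 106.843186 = 137,827.7101

£137,828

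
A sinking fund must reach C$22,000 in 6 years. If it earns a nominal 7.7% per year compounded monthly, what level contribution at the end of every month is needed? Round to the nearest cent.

C$241.35

With 12 periods per year: i = 0.00641667, n = 72.
FV-annuity factor = 91.153925; PMT = 22000 / 91.153925 = 241.3500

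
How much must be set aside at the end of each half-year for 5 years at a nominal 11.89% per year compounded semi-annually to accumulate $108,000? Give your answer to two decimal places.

$8,214.93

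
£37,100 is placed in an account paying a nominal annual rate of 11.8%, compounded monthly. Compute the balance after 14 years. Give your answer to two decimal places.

Periodic rate i = 0.118/12 = 0.00983333; n = 14 × 12 = 168 periods.
37,100 × (1+0.00983333)^168 = 37,100 × 5.175472 = 192,010.0075

£192,010.01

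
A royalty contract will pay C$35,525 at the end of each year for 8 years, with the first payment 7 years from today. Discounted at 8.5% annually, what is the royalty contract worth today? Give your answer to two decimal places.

Value one period before first payment (t=6): 35525 × [1 − (1+0.085)^(−8)] / 0.085 = 35525 × 5.639183 = 200,331.9749
Discount back 6 years: 200,331.9749 × (1+0.085)^(−6) = 200,331.9749 × 0.612945 = 122,792.5005

C$122,792.50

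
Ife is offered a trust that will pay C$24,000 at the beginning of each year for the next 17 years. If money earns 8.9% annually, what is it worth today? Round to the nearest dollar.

C$224,738

PV = PMT · [1 − (1+i)^(−n)] / i × (1+i) = 24000 · 9.364091 = 224,738.1778
(Beginning-of-period payments → annuity-due factor ×(1+i).)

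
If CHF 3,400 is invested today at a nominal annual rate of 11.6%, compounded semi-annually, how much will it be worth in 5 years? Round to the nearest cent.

i = 0.116/2 = 0.058 per half-year; n = 5·2 = 10.
FV = 3,400 × (1 + 0.058)^10 = 5,974.9681

CHF 5,974.97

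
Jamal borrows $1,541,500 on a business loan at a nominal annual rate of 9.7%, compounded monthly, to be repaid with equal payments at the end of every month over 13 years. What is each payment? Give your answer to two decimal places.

$17,422.60

i = 0.097/12 = 0.00808333 per month; n = 13·12 = 156.
PMT = 1.5415e+06 / ( [1 − (1+0.00808333)^(−156)] / 0.00808333 ) = 1.5415e+06 / 88.477035 = 17,422.6001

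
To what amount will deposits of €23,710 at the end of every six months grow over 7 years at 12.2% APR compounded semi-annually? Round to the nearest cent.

€501,776.97

With 2 periods per year: i = 0.061, n = 14.
FV = PMT · [(1+i)^n − 1] / i = 23710 · 21.163094 = 501,776.9665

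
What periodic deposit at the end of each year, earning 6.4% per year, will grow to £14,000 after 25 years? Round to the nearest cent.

PMT = 14000 / ( [(1+0.064)^25 − 1] / 0.064 ) = 14000 / 58.056885 = 241.1428

£241.14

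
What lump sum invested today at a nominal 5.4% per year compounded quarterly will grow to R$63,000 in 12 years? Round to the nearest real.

R$33,098

i = 0.054/4 = 0.0135 per quarter; n = 12·4 = 48.
PV = FV·(1+i)^(−n) = 63,000 × 0.525363 = 33,097.8973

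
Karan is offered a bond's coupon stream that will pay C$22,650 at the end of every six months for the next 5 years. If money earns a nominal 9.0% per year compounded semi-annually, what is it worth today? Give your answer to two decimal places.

C$179,223.07

Periodic rate i = 0.09/2 = 0.045; n = 5 × 2 = 10 periods.
Annuity factor a(10|0.045) = 7.912718; PV = 22650 × 7.912718 = 179,223.0667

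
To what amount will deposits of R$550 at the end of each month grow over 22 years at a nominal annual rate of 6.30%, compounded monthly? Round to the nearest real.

i = 0.063/12 = 0.00525 per month; n = 22·12 = 264.
Accumulation factor s(264|0.00525) = 568.447806; FV = 550 × 568.447806 = 312,646.2934

R$312,646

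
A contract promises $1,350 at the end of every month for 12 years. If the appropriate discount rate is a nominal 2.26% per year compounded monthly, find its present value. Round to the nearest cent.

With 12 periods per year: i = 0.00188333, n = 144.
PV = 1350 × [1 − (1+0.00188333)^(−144)] / 0.00188333 = 1350 × 126.022042 = 170,129.7570

$170,129.76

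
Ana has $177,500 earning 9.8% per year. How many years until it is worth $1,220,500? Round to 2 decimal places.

20.62 years

(1+i)^n = 1.2205e+06/177500 = 6.87606, so n = ln 6.87606 / ln 1.098 = 20.6229 years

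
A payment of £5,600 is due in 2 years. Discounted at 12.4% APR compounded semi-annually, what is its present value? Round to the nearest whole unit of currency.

£4,402

i = 0.124/2 = 0.062 per half-year; n = 2·2 = 4.
PV = 5,600 / (1 + 0.062)^4 = 5,600 / 1.272032 = 4,402.4047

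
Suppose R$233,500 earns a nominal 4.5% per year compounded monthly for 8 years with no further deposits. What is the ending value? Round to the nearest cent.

i = 0.045/12 = 0.00375 per month; n = 8·12 = 96.
FV = PV·(1+i)^n = 233,500 × 1.432365 = 334,457.1467

R$334,457.15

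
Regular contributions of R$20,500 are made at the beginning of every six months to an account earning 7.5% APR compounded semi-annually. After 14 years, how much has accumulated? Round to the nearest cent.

R$1,022,762.04

Periodic rate i = 0.075/2 = 0.0375; n = 14 × 2 = 28 periods.
Accumulation factor s(28|0.0375) × (1+i) = 49.890831; FV = 20500 × 49.890831 = 1,022,762.0353
(Beginning-of-period payments → annuity-due factor ×(1+i).)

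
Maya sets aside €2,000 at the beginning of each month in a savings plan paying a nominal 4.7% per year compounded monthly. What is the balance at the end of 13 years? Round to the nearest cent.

€430,654.85

With 12 periods per year: i = 0.00391667, n = 156.
Accumulation factor s(156|0.00391667) × (1+i) = 215.327423; FV = 2000 × 215.327423 = 430,654.8462
(annuity-due: payments at period start, so ×(1+i).)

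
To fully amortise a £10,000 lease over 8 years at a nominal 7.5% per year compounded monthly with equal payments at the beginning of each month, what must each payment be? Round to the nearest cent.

With 12 periods per year: i = 0.00625, n = 96.
PMT = 10000 / ( [1 − (1+0.00625)^(−96)] / 0.00625 × (1+i) ) = 10000 / 72.476187 = 137.9764

£137.98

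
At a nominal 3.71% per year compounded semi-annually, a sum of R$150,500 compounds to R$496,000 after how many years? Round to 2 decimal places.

Periodic rate i = 0.0371/2 = 0.01855.
(1+i)^n = 496000/150500 = 3.29568, so n = ln 3.29568 / ln 1.01855 = 64.8863 half-years
= 64.8863/2 years

32.44 years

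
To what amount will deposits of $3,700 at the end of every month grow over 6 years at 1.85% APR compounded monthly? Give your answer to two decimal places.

Periodic rate i = 0.0185/12 = 0.00154167; n = 6 × 12 = 72 periods.
FV = PMT · [(1+i)^n − 1] / i = 3700 · 76.086099 = 281,518.5648

$281,518.56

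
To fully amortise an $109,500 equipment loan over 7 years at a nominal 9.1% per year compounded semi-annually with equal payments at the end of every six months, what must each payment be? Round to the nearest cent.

$10,746.15

i = 0.091/2 = 0.0455 per half-year; n = 7·2 = 14.
PMT = 109500 / ( [1 − (1+0.0455)^(−14)] / 0.0455 ) = 109500 / 10.189697 = 10,746.1483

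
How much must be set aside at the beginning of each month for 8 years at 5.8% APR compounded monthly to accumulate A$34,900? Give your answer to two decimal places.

With 12 periods per year: i = 0.00483333, n = 96.
FV-annuity factor × (1+i) = 122.377535; PMT = 34900 / 122.377535 = 285.1831

A$285.18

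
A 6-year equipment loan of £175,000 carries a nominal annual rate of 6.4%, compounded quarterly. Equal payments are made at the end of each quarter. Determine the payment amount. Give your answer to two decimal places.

With 4 periods per year: i = 0.016, n = 24.
PMT = 175000 / ( [1 − (1+0.016)^(−24)] / 0.016 ) = 175000 / 19.799690 = 8,838.5222

£8,838.52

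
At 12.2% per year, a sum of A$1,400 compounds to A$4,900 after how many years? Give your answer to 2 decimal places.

n = ln(4900/1400) / ln(1+0.122) = ln(3.50000) / 0.115113 = 10.8829 years

10.88 years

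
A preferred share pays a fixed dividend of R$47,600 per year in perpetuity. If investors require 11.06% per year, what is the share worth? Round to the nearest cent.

PV = PMT / i = 47600 / 0.1106 = 430,379.7468

R$430,379.75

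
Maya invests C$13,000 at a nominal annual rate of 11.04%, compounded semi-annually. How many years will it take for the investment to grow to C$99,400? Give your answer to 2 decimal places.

18.93 years

Periodic rate i = 0.1104/2 = 0.0552.
(1+i)^n = 99400/13000 = 7.64615, so n = ln 7.64615 / ln 1.0552 = 37.8595 half-years
= 37.8595/2 years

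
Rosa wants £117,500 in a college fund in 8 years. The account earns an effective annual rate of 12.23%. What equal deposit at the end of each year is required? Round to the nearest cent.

£9,473.22

PMT = 117500 / ( [(1+0.1223)^8 − 1] / 0.1223 ) = 117500 / 12.403379 = 9,473.2248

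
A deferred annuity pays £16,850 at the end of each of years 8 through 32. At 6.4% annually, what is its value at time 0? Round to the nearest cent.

PV at t=7 (ordinary 25-year annuity): 16850 × a(25|0.064) = 16850 × 12.311558 = 207,449.7582
PV₀ = 207,449.7582 / (1+0.064)^7 = 207,449.7582 / 1.543801 = 134,375.9468

£134,375.95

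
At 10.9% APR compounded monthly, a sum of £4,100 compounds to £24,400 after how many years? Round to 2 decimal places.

16.44 years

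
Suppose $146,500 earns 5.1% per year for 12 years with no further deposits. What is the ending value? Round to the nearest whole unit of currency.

$266,116

FV = 146,500 × (1 + 0.051)^12 = 266,115.5282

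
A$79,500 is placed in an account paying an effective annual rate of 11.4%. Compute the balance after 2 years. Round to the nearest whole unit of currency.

FV = PV·(1+i)^n = 79,500 × 1.240996 = 98,659.1820

A$98,659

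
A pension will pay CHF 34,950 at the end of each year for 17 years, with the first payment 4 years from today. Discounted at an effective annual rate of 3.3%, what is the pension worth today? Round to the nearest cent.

CHF 407,541.55

Value one period before first payment (t=3): 34950 × [1 − (1+0.033)^(−17)] / 0.033 = 34950 × 12.853626 = 449,234.2443
Discount back 3 years: 449,234.2443 × (1+0.033)^(−3) = 449,234.2443 × 0.907192 = 407,541.5471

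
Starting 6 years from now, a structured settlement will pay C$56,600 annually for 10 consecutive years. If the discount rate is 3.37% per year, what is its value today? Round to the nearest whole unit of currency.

PV at t=5 (ordinary 10-year annuity): 56600 × a(10|0.0337) = 56600 × 8.371367 = 473,819.3739
Discount back 5 years: 473,819.3739 × (1+0.0337)^(−5) = 473,819.3739 × 0.847281 = 401,458.1077

C$401,458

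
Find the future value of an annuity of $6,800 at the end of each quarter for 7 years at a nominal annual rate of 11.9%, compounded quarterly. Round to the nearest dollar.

$290,841

With 4 periods per year: i = 0.02975, n = 28.
FV = PMT · [(1+i)^n − 1] / i = 6800 · 42.770739 = 290,841.0275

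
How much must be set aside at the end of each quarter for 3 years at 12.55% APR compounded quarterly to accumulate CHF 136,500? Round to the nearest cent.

CHF 9,543.19

With 4 periods per year: i = 0.031375, n = 12.
PMT = 136500 / ( [(1+0.031375)^12 − 1] / 0.031375 ) = 136500 / 14.303400 = 9,543.1852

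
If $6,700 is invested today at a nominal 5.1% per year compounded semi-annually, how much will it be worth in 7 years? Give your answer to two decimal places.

With 2 periods per year: i = 0.0255, n = 14.
FV = PV·(1+i)^n = 6,700 × 1.422654 = 9,531.7822

$9,531.78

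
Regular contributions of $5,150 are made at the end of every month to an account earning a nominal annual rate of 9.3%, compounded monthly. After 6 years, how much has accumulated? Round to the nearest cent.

Periodic rate i = 0.093/12 = 0.00775; n = 6 × 12 = 72 periods.
FV = 5150 × [(1+0.00775)^72 − 1] / 0.00775 = 5150 × 95.925196 = 494,014.7611

$494,014.76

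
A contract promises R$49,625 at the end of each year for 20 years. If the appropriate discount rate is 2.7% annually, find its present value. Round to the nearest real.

R$759,195

Annuity factor a(20|0.027) = 15.298648; PV = 49625 × 15.298648 = 759,195.3893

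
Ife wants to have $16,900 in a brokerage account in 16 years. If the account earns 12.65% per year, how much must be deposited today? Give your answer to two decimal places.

PV = 16,900 / (1 + 0.1265)^16 = 16,900 / 6.725106 = 2,512.9715

$2,512.97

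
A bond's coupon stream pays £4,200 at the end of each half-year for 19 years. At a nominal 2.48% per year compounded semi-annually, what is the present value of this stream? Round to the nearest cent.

£126,655.70

Periodic rate i = 0.0248/2 = 0.0124; n = 19 × 2 = 38 periods.
PV = PMT · [1 − (1+i)^(−n)] / i = 4200 · 30.156120 = 126,655.7020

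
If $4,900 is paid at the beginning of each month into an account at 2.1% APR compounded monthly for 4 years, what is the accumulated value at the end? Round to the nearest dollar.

Periodic rate i = 0.021/12 = 0.00175; n = 4 × 12 = 48 periods.
FV = PMT · [(1+i)^n − 1] / i × (1+i) = 4900 · 50.115577 = 245,566.3280
(annuity-due: payments at period start, so ×(1+i).)

$245,566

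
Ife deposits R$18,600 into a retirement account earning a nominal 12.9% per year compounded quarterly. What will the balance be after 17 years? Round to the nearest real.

Periodic rate i = 0.129/4 = 0.03225; n = 17 × 4 = 68 periods.
FV = PV·(1+i)^n = 18,600 × 8.657104 = 161,022.1308

R$161,022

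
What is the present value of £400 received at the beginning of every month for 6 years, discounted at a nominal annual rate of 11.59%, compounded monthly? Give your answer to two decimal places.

i = 0.1159/12 = 0.00965833 per month; n = 6·12 = 72.
PV = PMT · [1 − (1+i)^(−n)] / i × (1+i) = 400 · 52.212081 = 20,884.8322
(Beginning-of-period payments → annuity-due factor ×(1+i).)

£20,884.83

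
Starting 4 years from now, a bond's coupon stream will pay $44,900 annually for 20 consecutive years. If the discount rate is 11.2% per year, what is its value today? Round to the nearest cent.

$256,667.26

Value one period before first payment (t=3): 44900 × [1 − (1+0.112)^(−20)] / 0.112 = 44900 × 7.860289 = 352,926.9598
PV₀ = 352,926.9598 / (1+0.112)^3 = 352,926.9598 / 1.375037 = 256,667.2594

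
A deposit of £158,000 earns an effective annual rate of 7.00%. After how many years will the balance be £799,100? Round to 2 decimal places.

23.96 years

n = ln(799100/158000) / ln(1+0.07) = ln(5.05759) / 0.067659 = 23.9569 years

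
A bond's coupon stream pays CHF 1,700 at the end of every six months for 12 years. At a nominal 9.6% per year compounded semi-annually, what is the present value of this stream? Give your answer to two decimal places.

Periodic rate i = 0.096/2 = 0.048; n = 12 × 2 = 24 periods.
PV = 1700 × [1 − (1+0.048)^(−24)] / 0.048 = 1700 × 14.071134 = 23,920.9275

CHF 23,920.93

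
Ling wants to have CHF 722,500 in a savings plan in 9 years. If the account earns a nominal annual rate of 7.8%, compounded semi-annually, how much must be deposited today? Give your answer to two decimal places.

CHF 362,875.79

With 2 periods per year: i = 0.039, n = 18.
Discount factor = (1+0.039)^(−18) = 0.502250; PV = 722,500 × 0.502250 = 362,875.7909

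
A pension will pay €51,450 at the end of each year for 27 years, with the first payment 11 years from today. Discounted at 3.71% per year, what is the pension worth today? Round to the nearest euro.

Value one period before first payment (t=10): 51450 × [1 − (1+0.0371)^(−27)] / 0.0371 = 51450 × 16.873982 = 868,166.3822
Discount back 10 years: 868,166.3822 × (1+0.0371)^(−10) = 868,166.3822 × 0.694694 = 603,110.1287

€603,110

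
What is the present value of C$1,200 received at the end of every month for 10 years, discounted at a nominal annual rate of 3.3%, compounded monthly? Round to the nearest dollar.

C$122,509

i = 0.033/12 = 0.00275 per month; n = 10·12 = 120.
PV = PMT · [1 − (1+i)^(−n)] / i = 1200 · 102.091119 = 122,509.3431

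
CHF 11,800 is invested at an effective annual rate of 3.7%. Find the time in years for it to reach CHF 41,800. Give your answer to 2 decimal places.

n = ln(41800/11800) / ln(1+0.037) = ln(3.54237) / 0.036332 = 34.8123 years

34.81 years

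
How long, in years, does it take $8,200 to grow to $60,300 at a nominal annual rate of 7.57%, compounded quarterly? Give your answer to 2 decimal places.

Periodic rate i = 0.0757/4 = 0.018925.
n = ln(60300/8200) / ln(1+0.018925) = ln(7.35366) / 0.018748 = 106.4211 quarters
= 106.4211/4 years

26.61 years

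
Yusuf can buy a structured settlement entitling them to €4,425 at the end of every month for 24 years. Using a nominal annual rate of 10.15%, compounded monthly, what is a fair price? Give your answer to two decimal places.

With 12 periods per year: i = 0.00845833, n = 288.
PV = PMT · [1 − (1+i)^(−n)] / i = 4425 · 107.774033 = 476,900.0977

€476,900.10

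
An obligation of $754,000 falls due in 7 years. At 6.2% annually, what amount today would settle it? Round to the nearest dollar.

Discount factor = (1+0.062)^(−7) = 0.656339; PV = 754,000 × 0.656339 = 494,879.8017

$494,880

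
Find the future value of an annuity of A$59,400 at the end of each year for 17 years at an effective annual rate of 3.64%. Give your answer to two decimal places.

A$1,364,884.77

FV = 59400 × [(1+0.0364)^17 − 1] / 0.0364 = 59400 × 22.977858 = 1,364,884.7708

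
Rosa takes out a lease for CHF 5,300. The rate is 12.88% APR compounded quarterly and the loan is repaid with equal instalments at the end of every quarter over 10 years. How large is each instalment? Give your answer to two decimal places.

Periodic rate i = 0.1288/4 = 0.0322; n = 10 × 4 = 40 periods.
PMT = 5300 / ( [1 − (1+0.0322)^(−40)] / 0.0322 ) = 5300 / 22.314321 = 237.5156

CHF 237.52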